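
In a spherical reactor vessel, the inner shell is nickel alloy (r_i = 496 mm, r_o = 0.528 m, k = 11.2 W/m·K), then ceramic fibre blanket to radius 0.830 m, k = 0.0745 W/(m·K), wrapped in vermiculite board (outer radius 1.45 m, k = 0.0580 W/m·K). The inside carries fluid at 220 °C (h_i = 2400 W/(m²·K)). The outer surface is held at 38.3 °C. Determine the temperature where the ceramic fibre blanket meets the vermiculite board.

Resistance network (inner→outer):
  R_conv,in = 1/(4πr²h) = 1/(4π·0.496²·2400) = 1.348×10^-4 K/W
  R_nickel alloy = (1/0.496 − 1/0.528)/(4πk) = 0.1222/(4π·11.2) = 8.682×10^-4 K/W
  R_ceramic fibre blanket = (1/0.528 − 1/0.830)/(4πk) = 0.6891/(4π·0.0745) = 0.7361 K/W
  R_vermiculite board = (1/0.830 − 1/1.45)/(4πk) = 0.5152/(4π·0.0580) = 0.7068 K/W
ΣR = 1.348×10^-4 + 8.682×10^-4 + 0.7361 + 0.7068 = 1.444 K/W
Q = ΔT/ΣR = (220 °C − 38.3 °C)/1.444 = 125.8 W
From the inner boundary to the ceramic fibre blanket/vermiculite board interface, ΣR_partial = 0.7371 K/W.
T_interface = T_in − Q·ΣR_partial = 220 °C − (125.8)(0.7371) = 127 °C

T = 127 °C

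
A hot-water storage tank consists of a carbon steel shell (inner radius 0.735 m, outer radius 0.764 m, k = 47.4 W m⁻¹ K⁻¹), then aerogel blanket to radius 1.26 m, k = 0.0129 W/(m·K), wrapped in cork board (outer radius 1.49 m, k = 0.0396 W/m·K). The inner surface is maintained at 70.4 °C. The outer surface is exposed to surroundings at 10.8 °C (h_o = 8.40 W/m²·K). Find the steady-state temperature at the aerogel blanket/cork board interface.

T = 15.2 °C

Series thermal resistances, inner to outer:
  R_carbon steel = (1/0.735 − 1/0.764)/(4πk) = 0.05164/(4π·47.4) = 8.670×10^-5 K/W
  R_aerogel blanket = (1/0.764 − 1/1.26)/(4πk) = 0.5152/(4π·0.0129) = 3.178 K/W
  R_cork board = (1/1.26 − 1/1.49)/(4πk) = 0.1225/(4π·0.0396) = 0.2462 K/W
  R_conv,out = 1/(4πr²h) = 1/(4π·1.49²·8.40) = 0.004267 K/W
ΣR = 8.670×10^-5 + 3.178 + 0.2462 + 0.004267 = 3.429 K/W
Q = ΔT/ΣR = (70.4 °C − 10.8 °C)/3.429 = 17.38 W
From the inner boundary to the aerogel blanket/cork board interface, ΣR_partial = 3.178 K/W.
T_interface = T_in − Q·ΣR_partial = 70.4 °C − (17.38)(3.178) = 15.2 °C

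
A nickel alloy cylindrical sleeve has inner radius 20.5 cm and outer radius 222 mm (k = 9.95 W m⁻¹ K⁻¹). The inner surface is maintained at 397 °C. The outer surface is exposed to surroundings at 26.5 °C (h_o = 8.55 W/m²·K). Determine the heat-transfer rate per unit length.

Series thermal resistances, inner to outer:
  R'_nickel alloy = ln(0.222/0.205)/(2πk) = 0.07967/(2π·9.95) = 0.001274 m·K/W
  R'_conv,out = 1/(2πr h) = 1/(2π·0.222·8.55) = 0.08385 m·K/W
ΣR = 0.001274 + 0.08385 = 0.08512 m·K/W
Q' = ΔT/ΣR = (397 °C − 26.5 °C)/0.08512 = 4350 W/m

Q' = 4.35 kW/m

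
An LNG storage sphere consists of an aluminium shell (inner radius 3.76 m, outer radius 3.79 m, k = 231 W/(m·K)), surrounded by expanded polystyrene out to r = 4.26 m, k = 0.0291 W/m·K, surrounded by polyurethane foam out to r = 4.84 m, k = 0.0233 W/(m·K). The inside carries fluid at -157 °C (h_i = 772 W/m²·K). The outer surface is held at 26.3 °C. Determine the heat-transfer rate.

Series thermal resistances, inner to outer:
  R_conv,in = 1/(4πr²h) = 1/(4π·3.76²·772) = 7.291×10^-6 K/W
  R_aluminium = (1/3.76 − 1/3.79)/(4πk) = 0.002105/(4π·231) = 7.252×10^-7 K/W
  R_expanded polystyrene = (1/3.79 − 1/4.26)/(4πk) = 0.02911/(4π·0.0291) = 0.07961 K/W
  R_polyurethane foam = (1/4.26 − 1/4.84)/(4πk) = 0.02813/(4π·0.0233) = 0.09607 K/W
ΣR = 7.291×10^-6 + 7.252×10^-7 + 0.07961 + 0.09607 = 0.1757 K/W
Q = ΔT/ΣR = (-157 °C − 26.3 °C)/0.1757 = -1040 W
(Negative Q ⇒ heat flows inward; heat gain = 1040 W.)

Q = 1040 W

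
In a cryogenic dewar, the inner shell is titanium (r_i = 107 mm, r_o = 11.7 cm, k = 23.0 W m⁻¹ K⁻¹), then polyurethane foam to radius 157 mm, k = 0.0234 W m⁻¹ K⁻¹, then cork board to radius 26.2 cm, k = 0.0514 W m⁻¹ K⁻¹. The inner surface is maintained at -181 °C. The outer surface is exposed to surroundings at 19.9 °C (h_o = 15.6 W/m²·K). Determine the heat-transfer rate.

Q = 17.6 W

Resistance network (inner→outer):
  R_titanium = (1/0.107 − 1/0.117)/(4πk) = 0.7988/(4π·23.0) = 0.002764 K/W
  R_polyurethane foam = (1/0.117 − 1/0.157)/(4πk) = 2.178/(4π·0.0234) = 7.405 K/W
  R_cork board = (1/0.157 − 1/0.262)/(4πk) = 2.553/(4π·0.0514) = 3.952 K/W
  R_conv,out = 1/(4πr²h) = 1/(4π·0.262²·15.6) = 0.07431 K/W
ΣR = 0.002764 + 7.405 + 3.952 + 0.07431 = 11.43 K/W
Q = ΔT/ΣR = (-181 °C − 19.9 °C)/11.43 = -17.6 W
(Negative Q ⇒ heat flows inward; heat gain = 17.6 W.)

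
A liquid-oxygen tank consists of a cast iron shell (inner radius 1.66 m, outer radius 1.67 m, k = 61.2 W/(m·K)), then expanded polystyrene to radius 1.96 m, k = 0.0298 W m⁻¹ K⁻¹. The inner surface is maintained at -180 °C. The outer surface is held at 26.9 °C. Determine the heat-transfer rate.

Q = 874 W

Resistance network (inner→outer):
  R_cast iron = (1/1.66 − 1/1.67)/(4πk) = 0.003607/(4π·61.2) = 4.690×10^-6 K/W
  R_expanded polystyrene = (1/1.67 − 1/1.96)/(4πk) = 0.08860/(4π·0.0298) = 0.2366 K/W
ΣR = 4.690×10^-6 + 0.2366 = 0.2366 K/W
Q = ΔT/ΣR = (-180 °C − 26.9 °C)/0.2366 = -874 W
(Negative Q ⇒ heat flows inward; heat gain = 874 W.)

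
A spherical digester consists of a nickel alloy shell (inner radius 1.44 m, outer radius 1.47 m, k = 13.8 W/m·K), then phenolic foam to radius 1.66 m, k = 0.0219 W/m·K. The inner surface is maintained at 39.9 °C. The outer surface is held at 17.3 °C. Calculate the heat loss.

Q = 79.9 W

Series thermal resistances, inner to outer:
  R_nickel alloy = (1/1.44 − 1/1.47)/(4πk) = 0.01417/(4π·13.8) = 8.172×10^-5 K/W
  R_phenolic foam = (1/1.47 − 1/1.66)/(4πk) = 0.07786/(4π·0.0219) = 0.2829 K/W
ΣR = 8.172×10^-5 + 0.2829 = 0.2830 K/W
Q = ΔT/ΣR = (39.9 °C − 17.3 °C)/0.2830 = 79.9 W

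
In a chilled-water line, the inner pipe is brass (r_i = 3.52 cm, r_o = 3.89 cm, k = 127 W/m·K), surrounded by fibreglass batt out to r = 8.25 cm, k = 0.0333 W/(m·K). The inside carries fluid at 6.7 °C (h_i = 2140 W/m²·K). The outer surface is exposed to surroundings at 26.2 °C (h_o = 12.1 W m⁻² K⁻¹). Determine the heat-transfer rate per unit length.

Q' = 5.19 W/m

Resistance network (inner→outer):
  R'_conv,in = 1/(2πr h) = 1/(2π·0.0352·2140) = 0.002113 m·K/W
  R'_brass = ln(0.0389/0.0352)/(2πk) = 0.09995/(2π·127) = 1.253×10^-4 m·K/W
  R'_fibreglass batt = ln(0.0825/0.0389)/(2πk) = 0.7518/(2π·0.0333) = 3.593 m·K/W
  R'_conv,out = 1/(2πr h) = 1/(2π·0.0825·12.1) = 0.1594 m·K/W
ΣR = 0.002113 + 1.253×10^-4 + 3.593 + 0.1594 = 3.755 m·K/W
Q' = ΔT/ΣR = (6.7 °C − 26.2 °C)/3.755 = -5.19 W/m
(Negative Q' ⇒ heat flows inward; heat gain = 5.19 W/m.)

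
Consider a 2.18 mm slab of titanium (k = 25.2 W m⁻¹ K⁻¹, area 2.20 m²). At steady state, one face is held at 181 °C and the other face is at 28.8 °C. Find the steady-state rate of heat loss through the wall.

Q = 3.87×10^6 W

Q = kA·ΔT/L = 25.2 × 2.20 × |181 °C − 28.8 °C| / 0.00218 = 3.87×10^6 W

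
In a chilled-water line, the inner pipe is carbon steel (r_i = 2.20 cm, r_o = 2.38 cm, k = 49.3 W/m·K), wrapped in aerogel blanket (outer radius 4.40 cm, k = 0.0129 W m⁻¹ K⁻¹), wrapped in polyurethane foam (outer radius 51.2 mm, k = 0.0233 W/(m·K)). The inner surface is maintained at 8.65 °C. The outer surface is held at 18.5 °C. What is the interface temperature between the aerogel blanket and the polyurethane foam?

T = 17.3 °C

Series thermal resistances, inner to outer:
  R'_carbon steel = ln(0.0238/0.0220)/(2πk) = 0.07864/(2π·49.3) = 2.539×10^-4 m·K/W
  R'_aerogel blanket = ln(0.0440/0.0238)/(2πk) = 0.6145/(2π·0.0129) = 7.582 m·K/W
  R'_polyurethane foam = ln(0.0512/0.0440)/(2πk) = 0.1515/(2π·0.0233) = 1.035 m·K/W
ΣR = 2.539×10^-4 + 7.582 + 1.035 = 8.617 m·K/W
Q' = ΔT/ΣR = (8.65 °C − 18.5 °C)/8.617 = -1.143 W/m
From the inner boundary to the aerogel blanket/polyurethane foam interface, ΣR_partial = 7.582 m·K/W.
T_interface = T_in − Q'·ΣR_partial = 8.65 °C − (-1.143)(7.582) = 17.3 °C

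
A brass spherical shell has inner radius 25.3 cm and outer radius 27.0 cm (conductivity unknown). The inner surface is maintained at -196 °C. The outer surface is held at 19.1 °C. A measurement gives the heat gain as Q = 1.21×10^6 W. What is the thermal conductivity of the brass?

k = 111 W/m·K

ΣR = ΔT/Q = |-196 − 19.1|/1.21×10^6 = 1.778×10^-4 K/W
(1/r₁−1/r₂)/(4πk) = 1.778×10^-4 ⇒ k = 0.2489/(4π·1.778×10^-4) = 111 W/m·K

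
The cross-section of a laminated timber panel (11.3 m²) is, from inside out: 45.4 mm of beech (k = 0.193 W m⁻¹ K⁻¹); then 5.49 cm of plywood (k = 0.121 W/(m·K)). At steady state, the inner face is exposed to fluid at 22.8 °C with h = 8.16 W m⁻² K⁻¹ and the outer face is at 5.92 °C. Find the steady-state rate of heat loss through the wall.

Q = 235 W

Resistance network (inner→outer):
  R_conv,in = 1/(hA) = 1/(8.16·11.3) = 0.01085 K/W
  R_beech = L/(kA) = 0.0454/(0.193·11.3) = 0.02082 K/W
  R_plywood = L/(kA) = 0.0549/(0.121·11.3) = 0.04015 K/W
ΣR = 0.01085 + 0.02082 + 0.04015 = 0.07182 K/W
Q = ΔT/ΣR = (22.8 °C − 5.92 °C)/0.07182 = 235 W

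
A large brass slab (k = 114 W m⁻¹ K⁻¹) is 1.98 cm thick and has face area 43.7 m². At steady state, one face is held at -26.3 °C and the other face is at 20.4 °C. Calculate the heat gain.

Q = kA·ΔT/L = 114 × 43.7 × |-26.3 °C − 20.4 °C| / 0.0198 = 1.18×10^7 W

Q = 11800 kW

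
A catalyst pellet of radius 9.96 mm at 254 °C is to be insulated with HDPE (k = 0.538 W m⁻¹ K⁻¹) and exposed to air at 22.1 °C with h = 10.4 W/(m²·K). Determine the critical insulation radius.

r_cr = 10.3 cm

For a sphere, r_cr = 2k_ins/h = 2·0.538/10.4 = 0.103 m = 10.3 cm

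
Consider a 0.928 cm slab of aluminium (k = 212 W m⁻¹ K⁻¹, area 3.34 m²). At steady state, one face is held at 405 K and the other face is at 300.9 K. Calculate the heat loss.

Q = kA·ΔT/L = 212 × 3.34 × |405 K − 300.9 K| / 0.00928 = 7.94×10^6 W

Q = 7940 kW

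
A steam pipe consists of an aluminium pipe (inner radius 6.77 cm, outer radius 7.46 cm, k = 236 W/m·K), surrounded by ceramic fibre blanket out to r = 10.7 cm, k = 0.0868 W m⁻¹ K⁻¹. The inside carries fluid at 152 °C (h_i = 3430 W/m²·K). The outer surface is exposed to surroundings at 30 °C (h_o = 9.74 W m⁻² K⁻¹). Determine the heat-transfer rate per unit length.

Series thermal resistances, inner to outer:
  R'_conv,in = 1/(2πr h) = 1/(2π·0.0677·3430) = 6.854×10^-4 m·K/W
  R'_aluminium = ln(0.0746/0.0677)/(2πk) = 0.09705/(2π·236) = 6.545×10^-5 m·K/W
  R'_ceramic fibre blanket = ln(0.107/0.0746)/(2πk) = 0.3607/(2π·0.0868) = 0.6614 m·K/W
  R'_conv,out = 1/(2πr h) = 1/(2π·0.107·9.74) = 0.1527 m·K/W
ΣR = 6.854×10^-4 + 6.545×10^-5 + 0.6614 + 0.1527 = 0.8149 m·K/W
Q' = ΔT/ΣR = (152 °C − 30 °C)/0.8149 = 150 W/m

Q' = 150 W/m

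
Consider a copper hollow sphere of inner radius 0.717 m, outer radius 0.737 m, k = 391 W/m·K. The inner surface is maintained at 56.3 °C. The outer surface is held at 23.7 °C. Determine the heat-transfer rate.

Q = 4230 kW

Q = 4πk·ΔT/(1/r₁ − 1/r₂) = 4π × 391 × 32.6 / (1/0.717 − 1/0.737) = 4.23×10^6 W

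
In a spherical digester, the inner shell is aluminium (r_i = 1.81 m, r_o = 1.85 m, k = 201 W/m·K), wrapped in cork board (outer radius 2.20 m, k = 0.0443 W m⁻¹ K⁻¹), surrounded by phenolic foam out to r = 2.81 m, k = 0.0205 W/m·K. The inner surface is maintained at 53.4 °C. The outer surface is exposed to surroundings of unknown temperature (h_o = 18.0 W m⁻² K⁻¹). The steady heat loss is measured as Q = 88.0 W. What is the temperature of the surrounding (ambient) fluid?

Sum the resistances:
  R_aluminium = (1/1.81 − 1/1.85)/(4πk) = 0.01195/(4π·201) = 4.729×10^-6 K/W
  R_cork board = (1/1.85 − 1/2.20)/(4πk) = 0.08600/(4π·0.0443) = 0.1545 K/W
  R_phenolic foam = (1/2.20 − 1/2.81)/(4πk) = 0.09867/(4π·0.0205) = 0.3830 K/W
  R_conv,out = 1/(4πr²h) = 1/(4π·2.81²·18.0) = 5.599×10^-4 K/W
ΣR = 0.5381 K/W
ΔT = Q·ΣR = 88.0 × 0.5381 = 47.35 K
Heat flows outward, so T_out = T_in − ΔT = 53.4 − 47.35 = 6.05 °C

T_out = 6.05 °C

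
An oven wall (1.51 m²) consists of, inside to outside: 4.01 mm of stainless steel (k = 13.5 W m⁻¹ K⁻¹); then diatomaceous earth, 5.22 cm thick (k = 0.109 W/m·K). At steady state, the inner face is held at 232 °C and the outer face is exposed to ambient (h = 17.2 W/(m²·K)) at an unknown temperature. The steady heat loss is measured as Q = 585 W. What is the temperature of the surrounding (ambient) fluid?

Sum the resistances:
  R_stainless steel = L/(kA) = 0.00401/(13.5·1.51) = 1.967×10^-4 K/W
  R_diatomaceous earth = L/(kA) = 0.0522/(0.109·1.51) = 0.3172 K/W
  R_conv,out = 1/(hA) = 1/(17.2·1.51) = 0.03850 K/W
ΣR = 0.3559 K/W
ΔT = Q·ΣR = 585 × 0.3559 = 208.2 K
Heat flows outward, so T_out = T_in − ΔT = 232 − 208.2 = 23.8 °C

T_out = 23.8 °C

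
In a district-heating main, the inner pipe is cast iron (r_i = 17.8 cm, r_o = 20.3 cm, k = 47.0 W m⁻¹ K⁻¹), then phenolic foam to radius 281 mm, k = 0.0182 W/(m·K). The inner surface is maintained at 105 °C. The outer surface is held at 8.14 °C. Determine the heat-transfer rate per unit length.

Q' = 34.1 W/m

Treat each layer as a resistance in series:
  R'_cast iron = ln(0.203/0.178)/(2πk) = 0.1314/(2π·47.0) = 4.450×10^-4 m·K/W
  R'_phenolic foam = ln(0.281/0.203)/(2πk) = 0.3251/(2π·0.0182) = 2.843 m·K/W
ΣR = 4.450×10^-4 + 2.843 = 2.843 m·K/W
Q' = ΔT/ΣR = (105 °C − 8.14 °C)/2.843 = 34.1 W/m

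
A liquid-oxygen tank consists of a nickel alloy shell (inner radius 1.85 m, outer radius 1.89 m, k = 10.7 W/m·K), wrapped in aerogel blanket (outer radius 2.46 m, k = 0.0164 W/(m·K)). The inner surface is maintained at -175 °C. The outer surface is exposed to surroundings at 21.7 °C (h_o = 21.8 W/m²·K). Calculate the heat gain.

Q = 330 W

Treat each layer as a resistance in series:
  R_nickel alloy = (1/1.85 − 1/1.89)/(4πk) = 0.01144/(4π·10.7) = 8.508×10^-5 K/W
  R_aerogel blanket = (1/1.89 − 1/2.46)/(4πk) = 0.1226/(4π·0.0164) = 0.5949 K/W
  R_conv,out = 1/(4πr²h) = 1/(4π·2.46²·21.8) = 6.032×10^-4 K/W
ΣR = 8.508×10^-5 + 0.5949 + 6.032×10^-4 = 0.5956 K/W
Q = ΔT/ΣR = (-175 °C − 21.7 °C)/0.5956 = -330 W
(Negative Q ⇒ heat flows inward; heat gain = 330 W.)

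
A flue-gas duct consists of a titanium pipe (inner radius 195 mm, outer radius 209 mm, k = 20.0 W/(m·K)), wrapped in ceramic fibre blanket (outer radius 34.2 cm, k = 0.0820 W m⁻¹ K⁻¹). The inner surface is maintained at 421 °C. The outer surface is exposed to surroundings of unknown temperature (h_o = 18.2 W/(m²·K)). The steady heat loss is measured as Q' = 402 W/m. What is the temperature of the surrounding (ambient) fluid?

T_out = 26.2 °C

Sum the resistances:
  R'_titanium = ln(0.209/0.195)/(2πk) = 0.06933/(2π·20.0) = 5.517×10^-4 m·K/W
  R'_ceramic fibre blanket = ln(0.342/0.209)/(2πk) = 0.4925/(2π·0.0820) = 0.9559 m·K/W
  R'_conv,out = 1/(2πr h) = 1/(2π·0.342·18.2) = 0.02557 m·K/W
ΣR = 0.9820 m·K/W
ΔT = Q'·ΣR = 402 × 0.9820 = 394.8 K
Heat flows outward, so T_out = T_in − ΔT = 421 − 394.8 = 26.2 °C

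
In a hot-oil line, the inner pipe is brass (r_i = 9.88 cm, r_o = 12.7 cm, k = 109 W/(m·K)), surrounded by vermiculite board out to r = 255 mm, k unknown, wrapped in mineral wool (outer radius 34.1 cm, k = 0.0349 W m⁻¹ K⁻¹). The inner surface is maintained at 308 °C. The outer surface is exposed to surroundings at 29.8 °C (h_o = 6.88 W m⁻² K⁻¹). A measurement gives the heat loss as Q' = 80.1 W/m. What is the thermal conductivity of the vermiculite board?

ΣR = ΔT/Q' = |308 − 29.8|/80.1 = 3.473 m·K/W
Known resistances:
  R'_brass = ln(0.127/0.0988)/(2πk) = 0.2511/(2π·109) = 3.666×10^-4 m·K/W
  R'_mineral wool = ln(0.341/0.255)/(2πk) = 0.2906/(2π·0.0349) = 1.325 m·K/W
  R'_conv,out = 1/(2πr h) = 1/(2π·0.341·6.88) = 0.06784 m·K/W
R_vermiculite board = ΣR − ΣR_known = 3.473 − 1.393 = 2.080 m·K/W
ln(r₂/r₁)/(2πk) = 2.080 ⇒ k = 0.6971/(2π·2.080) = 0.0533 W/m·K

k = 0.0533 W/m·K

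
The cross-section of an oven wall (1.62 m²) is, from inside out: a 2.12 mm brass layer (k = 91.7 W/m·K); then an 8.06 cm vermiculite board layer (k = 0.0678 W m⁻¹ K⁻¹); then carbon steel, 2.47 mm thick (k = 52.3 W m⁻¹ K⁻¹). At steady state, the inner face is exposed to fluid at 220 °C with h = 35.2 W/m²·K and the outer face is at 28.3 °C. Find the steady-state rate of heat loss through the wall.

Series thermal resistances, inner to outer:
  R_conv,in = 1/(hA) = 1/(35.2·1.62) = 0.01754 K/W
  R_brass = L/(kA) = 0.00212/(91.7·1.62) = 1.427×10^-5 K/W
  R_vermiculite board = L/(kA) = 0.0806/(0.0678·1.62) = 0.7338 K/W
  R_carbon steel = L/(kA) = 0.00247/(52.3·1.62) = 2.915×10^-5 K/W
ΣR = 0.01754 + 1.427×10^-5 + 0.7338 + 2.915×10^-5 = 0.7514 K/W
Q = ΔT/ΣR = (220 °C − 28.3 °C)/0.7514 = 255 W

Q = 255 W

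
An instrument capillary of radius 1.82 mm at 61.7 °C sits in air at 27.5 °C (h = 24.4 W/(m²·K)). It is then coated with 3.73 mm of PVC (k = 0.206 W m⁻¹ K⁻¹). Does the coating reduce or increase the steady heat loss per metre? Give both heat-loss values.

Critical radius for a cylinder: r_cr = k/h = 0.00844 m = 0.844 cm.
Outer radius after coating: r₂ = 0.00182 + 0.00373 = 0.00555 m.
Since r₁ < r_cr and r₂ ≤ r_cr, the coating moves toward the maximum at r_cr — heat loss rises.
Bare: R = 1/(2πr₁h) = 3.584 m·K/W; Q = 34.2/3.584 = 9.54 W/m.
Coated: R = R_cond + R_conv = 2.037 m·K/W; Q = 34.2/2.037 = 16.8 W/m.

increases: 9.54 → 16.8 W/m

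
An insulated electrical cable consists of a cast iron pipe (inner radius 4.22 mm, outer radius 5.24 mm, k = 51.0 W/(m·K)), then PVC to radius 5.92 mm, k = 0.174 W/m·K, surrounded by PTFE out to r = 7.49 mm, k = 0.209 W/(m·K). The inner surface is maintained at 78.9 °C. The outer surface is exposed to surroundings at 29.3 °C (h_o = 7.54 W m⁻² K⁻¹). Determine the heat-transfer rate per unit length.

Series thermal resistances, inner to outer:
  R'_cast iron = ln(0.00524/0.00422)/(2πk) = 0.2165/(2π·51.0) = 6.756×10^-4 m·K/W
  R'_PVC = ln(0.00592/0.00524)/(2πk) = 0.1220/(2π·0.174) = 0.1116 m·K/W
  R'_PTFE = ln(0.00749/0.00592)/(2πk) = 0.2352/(2π·0.209) = 0.1791 m·K/W
  R'_conv,out = 1/(2πr h) = 1/(2π·0.00749·7.54) = 2.818 m·K/W
ΣR = 6.756×10^-4 + 0.1116 + 0.1791 + 2.818 = 3.109 m·K/W
Q' = ΔT/ΣR = (78.9 °C − 29.3 °C)/3.109 = 16.0 W/m

Q' = 16.0 W/m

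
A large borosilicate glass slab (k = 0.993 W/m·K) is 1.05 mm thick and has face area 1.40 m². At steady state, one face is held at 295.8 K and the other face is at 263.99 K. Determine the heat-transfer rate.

Q = kA·ΔT/L = 0.993 × 1.40 × |295.8 K − 263.99 K| / 0.00105 = 42100 W

Q = 42100 W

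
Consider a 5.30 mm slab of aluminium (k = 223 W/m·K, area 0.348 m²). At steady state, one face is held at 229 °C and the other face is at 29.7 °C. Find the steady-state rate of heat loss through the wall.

Q = 2920 kW

Q = kA·ΔT/L = 223 × 0.348 × |229 °C − 29.7 °C| / 0.00530 = 2.92×10^6 W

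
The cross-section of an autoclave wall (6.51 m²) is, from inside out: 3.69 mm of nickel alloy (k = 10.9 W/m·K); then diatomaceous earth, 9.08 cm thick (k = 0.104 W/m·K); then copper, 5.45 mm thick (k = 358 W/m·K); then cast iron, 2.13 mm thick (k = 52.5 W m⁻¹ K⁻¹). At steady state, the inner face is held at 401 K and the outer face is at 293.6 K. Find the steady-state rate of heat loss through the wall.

Q = 800 W

Resistance network (inner→outer):
  R_nickel alloy = L/(kA) = 0.00369/(10.9·6.51) = 5.200×10^-5 K/W
  R_diatomaceous earth = L/(kA) = 0.0908/(0.104·6.51) = 0.1341 K/W
  R_copper = L/(kA) = 0.00545/(358·6.51) = 2.338×10^-6 K/W
  R_cast iron = L/(kA) = 0.00213/(52.5·6.51) = 6.232×10^-6 K/W
ΣR = 5.200×10^-5 + 0.1341 + 2.338×10^-6 + 6.232×10^-6 = 0.1342 K/W
Q = ΔT/ΣR = (401 K − 293.6 K)/0.1342 = 800 W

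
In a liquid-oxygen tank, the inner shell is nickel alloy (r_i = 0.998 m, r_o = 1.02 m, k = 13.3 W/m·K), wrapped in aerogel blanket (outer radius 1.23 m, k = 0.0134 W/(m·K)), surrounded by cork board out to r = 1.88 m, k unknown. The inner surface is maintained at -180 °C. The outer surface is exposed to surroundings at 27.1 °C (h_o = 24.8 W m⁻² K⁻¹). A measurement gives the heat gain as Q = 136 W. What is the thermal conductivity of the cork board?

ΣR = ΔT/Q = |-180 − 27.1|/136 = 1.523 K/W
Known resistances:
  R_nickel alloy = (1/0.998 − 1/1.02)/(4πk) = 0.02161/(4π·13.3) = 1.293×10^-4 K/W
  R_aerogel blanket = (1/1.02 − 1/1.23)/(4πk) = 0.1674/(4π·0.0134) = 0.9940 K/W
  R_conv,out = 1/(4πr²h) = 1/(4π·1.88²·24.8) = 9.079×10^-4 K/W
R_cork board = ΣR − ΣR_known = 1.523 − 0.9950 = 0.5280 K/W
(1/r₁−1/r₂)/(4πk) = 0.5280 ⇒ k = 0.2811/(4π·0.5280) = 0.0424 W/m·K

k = 0.0424 W/m·K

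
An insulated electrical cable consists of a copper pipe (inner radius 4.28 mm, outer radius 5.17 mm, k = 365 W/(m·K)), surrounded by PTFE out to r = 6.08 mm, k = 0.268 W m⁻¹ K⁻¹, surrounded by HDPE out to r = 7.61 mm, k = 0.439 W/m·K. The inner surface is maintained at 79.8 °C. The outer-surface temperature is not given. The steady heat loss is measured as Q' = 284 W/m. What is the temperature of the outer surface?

Sum the resistances:
  R'_copper = ln(0.00517/0.00428)/(2πk) = 0.1889/(2π·365) = 8.238×10^-5 m·K/W
  R'_PTFE = ln(0.00608/0.00517)/(2πk) = 0.1621/(2π·0.268) = 0.09628 m·K/W
  R'_HDPE = ln(0.00761/0.00608)/(2πk) = 0.2245/(2π·0.439) = 0.08138 m·K/W
ΣR = 0.1777 m·K/W
ΔT = Q'·ΣR = 284 × 0.1777 = 50.47 K
Heat flows outward, so T_out = T_in − ΔT = 79.8 − 50.47 = 29.3 °C

T_out = 29.3 °C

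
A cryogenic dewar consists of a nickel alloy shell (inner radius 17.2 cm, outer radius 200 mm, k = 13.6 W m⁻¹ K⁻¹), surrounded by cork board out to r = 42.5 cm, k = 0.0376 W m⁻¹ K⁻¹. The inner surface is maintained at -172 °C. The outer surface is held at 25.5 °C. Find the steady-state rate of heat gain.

Q = 35.2 W

Resistance network (inner→outer):
  R_nickel alloy = (1/0.172 − 1/0.200)/(4πk) = 0.8140/(4π·13.6) = 0.004763 K/W
  R_cork board = (1/0.200 − 1/0.425)/(4πk) = 2.647/(4π·0.0376) = 5.602 K/W
ΣR = 0.004763 + 5.602 = 5.607 K/W
Q = ΔT/ΣR = (-172 °C − 25.5 °C)/5.607 = -35.2 W
(Negative Q ⇒ heat flows inward; heat gain = 35.2 W.)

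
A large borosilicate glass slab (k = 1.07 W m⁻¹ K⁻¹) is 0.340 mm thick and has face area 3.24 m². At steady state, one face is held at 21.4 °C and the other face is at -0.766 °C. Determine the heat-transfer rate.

Q = kA·ΔT/L = 1.07 × 3.24 × |21.4 °C − -0.766 °C| / 3.40×10^-4 = 2.26×10^5 W

Q = 2.26×10^5 W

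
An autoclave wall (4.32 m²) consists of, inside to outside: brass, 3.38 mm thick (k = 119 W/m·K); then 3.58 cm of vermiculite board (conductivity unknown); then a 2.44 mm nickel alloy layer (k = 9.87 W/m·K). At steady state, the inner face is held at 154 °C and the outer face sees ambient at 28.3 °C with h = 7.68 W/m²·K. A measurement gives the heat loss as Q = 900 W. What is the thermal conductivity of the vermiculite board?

k = 0.0757 W/m·K

ΣR = ΔT/Q = |154 − 28.3|/900 = 0.1397 K/W
Known resistances:
  R_brass = L/(kA) = 0.00338/(119·4.32) = 6.575×10^-6 K/W
  R_nickel alloy = L/(kA) = 0.00244/(9.87·4.32) = 5.723×10^-5 K/W
  R_conv,out = 1/(hA) = 1/(7.68·4.32) = 0.03014 K/W
R_vermiculite board = ΣR − ΣR_known = 0.1397 − 0.03020 = 0.1095 K/W
L/(kA) = 0.1095 ⇒ k = 0.0358/(0.1095·4.32) = 0.0757 W/m·K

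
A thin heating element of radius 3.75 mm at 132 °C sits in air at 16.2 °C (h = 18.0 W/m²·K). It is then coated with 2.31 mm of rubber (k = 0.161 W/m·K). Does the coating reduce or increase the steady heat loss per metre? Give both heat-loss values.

Critical radius for a cylinder: r_cr = k/h = 0.00894 m = 0.894 cm.
Outer radius after coating: r₂ = 0.00375 + 0.00231 = 0.00606 m.
Since r₁ < r_cr and r₂ ≤ r_cr, the coating moves toward the maximum at r_cr — heat loss rises.
Bare: R = 1/(2πr₁h) = 2.358 m·K/W; Q = 115.8/2.358 = 49.1 W/m.
Coated: R = R_cond + R_conv = 1.934 m·K/W; Q = 115.8/1.934 = 59.9 W/m.

increases: 49.1 → 59.9 W/m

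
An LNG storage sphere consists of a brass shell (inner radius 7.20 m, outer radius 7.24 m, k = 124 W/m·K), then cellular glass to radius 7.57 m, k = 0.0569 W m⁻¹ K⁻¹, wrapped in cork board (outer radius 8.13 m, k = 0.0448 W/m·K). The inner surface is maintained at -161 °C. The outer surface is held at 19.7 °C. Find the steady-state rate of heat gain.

Resistance network (inner→outer):
  R_brass = (1/7.20 − 1/7.24)/(4πk) = 7.673×10^-4/(4π·124) = 4.924×10^-7 K/W
  R_cellular glass = (1/7.24 − 1/7.57)/(4πk) = 0.006021/(4π·0.0569) = 0.008421 K/W
  R_cork board = (1/7.57 − 1/8.13)/(4πk) = 0.009099/(4π·0.0448) = 0.01616 K/W
ΣR = 4.924×10^-7 + 0.008421 + 0.01616 = 0.02458 K/W
Q = ΔT/ΣR = (-161 °C − 19.7 °C)/0.02458 = -7350 W
(Negative Q ⇒ heat flows inward; heat gain = 7350 W.)

Q = 7.35 kW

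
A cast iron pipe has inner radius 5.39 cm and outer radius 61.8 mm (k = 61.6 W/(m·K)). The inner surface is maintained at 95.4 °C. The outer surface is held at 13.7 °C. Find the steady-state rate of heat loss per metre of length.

Q' = 231 kW/m

Q' = 2πk·ΔT/ln(r₂/r₁) = 2π × 61.6 × 81.7 / ln(0.0618/0.0539) = 2.31×10^5 W/m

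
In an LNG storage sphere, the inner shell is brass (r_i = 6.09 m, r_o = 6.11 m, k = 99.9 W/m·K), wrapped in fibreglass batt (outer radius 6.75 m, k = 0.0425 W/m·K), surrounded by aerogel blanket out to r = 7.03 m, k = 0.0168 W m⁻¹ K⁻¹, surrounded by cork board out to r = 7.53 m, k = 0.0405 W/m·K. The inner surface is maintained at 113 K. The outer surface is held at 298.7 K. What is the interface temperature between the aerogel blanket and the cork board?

T = 253.1 K

Treat each layer as a resistance in series:
  R_brass = (1/6.09 − 1/6.11)/(4πk) = 5.375×10^-4/(4π·99.9) = 4.282×10^-7 K/W
  R_fibreglass batt = (1/6.11 − 1/6.75)/(4πk) = 0.01552/(4π·0.0425) = 0.02906 K/W
  R_aerogel blanket = (1/6.75 − 1/7.03)/(4πk) = 0.005901/(4π·0.0168) = 0.02795 K/W
  R_cork board = (1/7.03 − 1/7.53)/(4πk) = 0.009445/(4π·0.0405) = 0.01856 K/W
ΣR = 4.282×10^-7 + 0.02906 + 0.02795 + 0.01856 = 0.07557 K/W
Q = ΔT/ΣR = (113 K − 298.7 K)/0.07557 = -2457 W
From the inner boundary to the aerogel blanket/cork board interface, ΣR_partial = 0.05701 K/W.
T_interface = T_in − Q·ΣR_partial = 113 K − (-2457)(0.05701) = 253.1 K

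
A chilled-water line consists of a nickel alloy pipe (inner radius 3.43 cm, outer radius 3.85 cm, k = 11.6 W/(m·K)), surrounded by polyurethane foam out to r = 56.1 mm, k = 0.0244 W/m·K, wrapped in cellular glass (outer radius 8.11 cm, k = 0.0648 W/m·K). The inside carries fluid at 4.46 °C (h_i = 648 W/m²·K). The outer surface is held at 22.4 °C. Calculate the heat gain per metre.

Series thermal resistances, inner to outer:
  R'_conv,in = 1/(2πr h) = 1/(2π·0.0343·648) = 0.007161 m·K/W
  R'_nickel alloy = ln(0.0385/0.0343)/(2πk) = 0.1155/(2π·11.6) = 0.001585 m·K/W
  R'_polyurethane foam = ln(0.0561/0.0385)/(2πk) = 0.3765/(2π·0.0244) = 2.456 m·K/W
  R'_cellular glass = ln(0.0811/0.0561)/(2πk) = 0.3685/(2π·0.0648) = 0.9052 m·K/W
ΣR = 0.007161 + 0.001585 + 2.456 + 0.9052 = 3.370 m·K/W
Q' = ΔT/ΣR = (4.46 °C − 22.4 °C)/3.370 = -5.32 W/m
(Negative Q' ⇒ heat flows inward; heat gain = 5.32 W/m.)

Q' = 5.32 W/m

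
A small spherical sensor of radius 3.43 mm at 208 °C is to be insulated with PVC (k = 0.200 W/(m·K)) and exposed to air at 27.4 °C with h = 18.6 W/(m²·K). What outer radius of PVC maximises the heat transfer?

For a sphere, r_cr = 2k_ins/h = 2·0.200/18.6 = 0.0215 m = 2.15 cm

r_cr = 2.15 cm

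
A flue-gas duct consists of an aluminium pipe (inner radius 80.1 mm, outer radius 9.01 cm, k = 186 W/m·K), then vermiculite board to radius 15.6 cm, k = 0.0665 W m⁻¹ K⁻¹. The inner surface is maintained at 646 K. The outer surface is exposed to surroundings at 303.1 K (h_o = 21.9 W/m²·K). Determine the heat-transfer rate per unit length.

Q' = 252 W/m

Treat each layer as a resistance in series:
  R'_aluminium = ln(0.0901/0.0801)/(2πk) = 0.1176/(2π·186) = 1.007×10^-4 m·K/W
  R'_vermiculite board = ln(0.156/0.0901)/(2πk) = 0.5489/(2π·0.0665) = 1.314 m·K/W
  R'_conv,out = 1/(2πr h) = 1/(2π·0.156·21.9) = 0.04659 m·K/W
ΣR = 1.007×10^-4 + 1.314 + 0.04659 = 1.361 m·K/W
Q' = ΔT/ΣR = (646 K − 303.1 K)/1.361 = 252 W/m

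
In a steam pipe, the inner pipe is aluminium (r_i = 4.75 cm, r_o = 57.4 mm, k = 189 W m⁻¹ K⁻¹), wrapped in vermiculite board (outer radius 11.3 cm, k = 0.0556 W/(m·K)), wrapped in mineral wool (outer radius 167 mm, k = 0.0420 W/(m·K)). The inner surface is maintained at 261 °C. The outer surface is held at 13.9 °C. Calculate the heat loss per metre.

Q' = 72.3 W/m

Resistance network (inner→outer):
  R'_aluminium = ln(0.0574/0.0475)/(2πk) = 0.1893/(2π·189) = 1.594×10^-4 m·K/W
  R'_vermiculite board = ln(0.113/0.0574)/(2πk) = 0.6773/(2π·0.0556) = 1.939 m·K/W
  R'_mineral wool = ln(0.167/0.113)/(2πk) = 0.3906/(2π·0.0420) = 1.480 m·K/W
ΣR = 1.594×10^-4 + 1.939 + 1.480 = 3.419 m·K/W
Q' = ΔT/ΣR = (261 °C − 13.9 °C)/3.419 = 72.3 W/m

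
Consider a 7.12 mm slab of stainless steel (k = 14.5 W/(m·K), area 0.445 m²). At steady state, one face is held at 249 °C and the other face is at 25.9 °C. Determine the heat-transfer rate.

Q = 202 kW

Q = kA·ΔT/L = 14.5 × 0.445 × |249 °C − 25.9 °C| / 0.00712 = 2.02×10^5 W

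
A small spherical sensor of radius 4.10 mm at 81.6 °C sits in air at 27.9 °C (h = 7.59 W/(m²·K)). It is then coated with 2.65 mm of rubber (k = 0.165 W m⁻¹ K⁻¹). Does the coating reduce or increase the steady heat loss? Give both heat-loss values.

Critical radius for a sphere: r_cr = 2k/h = 0.0435 m = 4.35 cm.
Outer radius after coating: r₂ = 0.00410 + 0.00265 = 0.00675 m.
Since r₁ < r_cr and r₂ ≤ r_cr, the coating moves toward the maximum at r_cr — heat loss rises.
Bare: R = 1/(4πr₁²h) = 623.7 K/W; Q = 53.7/623.7 = 0.0861 W.
Coated: R = R_cond + R_conv = 276.3 K/W; Q = 53.7/276.3 = 0.194 W.

increases: 0.0861 → 0.194 W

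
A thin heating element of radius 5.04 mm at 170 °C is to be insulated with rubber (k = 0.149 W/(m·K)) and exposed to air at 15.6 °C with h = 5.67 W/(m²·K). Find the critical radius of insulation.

For a cylinder, r_cr = k_ins/h = 0.149/5.67 = 0.0263 m = 2.63 cm

r_cr = 2.63 cm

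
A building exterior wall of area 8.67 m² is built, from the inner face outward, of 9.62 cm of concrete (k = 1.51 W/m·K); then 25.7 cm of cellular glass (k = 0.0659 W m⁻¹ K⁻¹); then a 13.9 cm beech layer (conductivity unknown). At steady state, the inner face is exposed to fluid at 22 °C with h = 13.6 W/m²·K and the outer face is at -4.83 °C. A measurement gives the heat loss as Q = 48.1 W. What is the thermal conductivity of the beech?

ΣR = ΔT/Q = |22 − -4.83|/48.1 = 0.5578 K/W
Known resistances:
  R_conv,in = 1/(hA) = 1/(13.6·8.67) = 0.008481 K/W
  R_concrete = L/(kA) = 0.0962/(1.51·8.67) = 0.007348 K/W
  R_cellular glass = L/(kA) = 0.257/(0.0659·8.67) = 0.4498 K/W
R_beech = ΣR − ΣR_known = 0.5578 − 0.4656 = 0.09220 K/W
L/(kA) = 0.09220 ⇒ k = 0.139/(0.09220·8.67) = 0.174 W/m·K

k = 0.174 W/m·K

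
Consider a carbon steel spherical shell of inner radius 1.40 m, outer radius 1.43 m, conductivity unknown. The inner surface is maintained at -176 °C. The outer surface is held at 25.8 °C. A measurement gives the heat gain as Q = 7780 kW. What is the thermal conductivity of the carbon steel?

ΣR = ΔT/Q = |-176 − 25.8|/7.78×10^6 = 2.594×10^-5 K/W
(1/r₁−1/r₂)/(4πk) = 2.594×10^-5 ⇒ k = 0.01499/(4π·2.594×10^-5) = 46.0 W/m·K

k = 46.0 W/m·K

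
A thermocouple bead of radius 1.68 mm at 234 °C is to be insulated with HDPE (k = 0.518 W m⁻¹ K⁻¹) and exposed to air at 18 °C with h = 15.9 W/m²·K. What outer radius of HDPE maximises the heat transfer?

For a sphere, r_cr = 2k_ins/h = 2·0.518/15.9 = 0.0652 m = 6.52 cm

r_cr = 6.52 cm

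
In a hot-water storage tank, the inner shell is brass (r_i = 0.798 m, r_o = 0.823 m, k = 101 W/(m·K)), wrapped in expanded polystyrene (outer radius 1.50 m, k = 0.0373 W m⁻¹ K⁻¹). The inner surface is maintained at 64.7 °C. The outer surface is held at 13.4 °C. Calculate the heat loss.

Resistance network (inner→outer):
  R_brass = (1/0.798 − 1/0.823)/(4πk) = 0.03807/(4π·101) = 2.999×10^-5 K/W
  R_expanded polystyrene = (1/0.823 − 1/1.50)/(4πk) = 0.5484/(4π·0.0373) = 1.170 K/W
ΣR = 2.999×10^-5 + 1.170 = 1.170 K/W
Q = ΔT/ΣR = (64.7 °C − 13.4 °C)/1.170 = 43.8 W

Q = 43.8 W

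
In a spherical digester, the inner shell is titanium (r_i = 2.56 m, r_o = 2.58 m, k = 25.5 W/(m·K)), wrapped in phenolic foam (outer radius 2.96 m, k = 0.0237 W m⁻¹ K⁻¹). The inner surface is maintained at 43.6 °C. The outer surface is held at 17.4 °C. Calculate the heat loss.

Q = 157 W

Series thermal resistances, inner to outer:
  R_titanium = (1/2.56 − 1/2.58)/(4πk) = 0.003028/(4π·25.5) = 9.450×10^-6 K/W
  R_phenolic foam = (1/2.58 − 1/2.96)/(4πk) = 0.04976/(4π·0.0237) = 0.1671 K/W
ΣR = 9.450×10^-6 + 0.1671 = 0.1671 K/W
Q = ΔT/ΣR = (43.6 °C − 17.4 °C)/0.1671 = 157 W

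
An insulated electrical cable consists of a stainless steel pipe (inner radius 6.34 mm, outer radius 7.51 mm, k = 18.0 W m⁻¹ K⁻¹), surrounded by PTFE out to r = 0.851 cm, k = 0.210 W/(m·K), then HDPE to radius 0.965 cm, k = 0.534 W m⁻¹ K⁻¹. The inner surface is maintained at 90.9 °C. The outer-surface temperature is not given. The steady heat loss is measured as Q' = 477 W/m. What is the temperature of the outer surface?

Series resistances:
  R'_stainless steel = ln(0.00751/0.00634)/(2πk) = 0.1694/(2π·18.0) = 0.001497 m·K/W
  R'_PTFE = ln(0.00851/0.00751)/(2πk) = 0.1250/(2π·0.210) = 0.09474 m·K/W
  R'_HDPE = ln(0.00965/0.00851)/(2πk) = 0.1257/(2π·0.534) = 0.03747 m·K/W
ΣR = 0.1337 m·K/W
ΔT = Q'·ΣR = 477 × 0.1337 = 63.77 K
Heat flows outward, so T_out = T_in − ΔT = 90.9 − 63.77 = 27.1 °C

T_out = 27.1 °C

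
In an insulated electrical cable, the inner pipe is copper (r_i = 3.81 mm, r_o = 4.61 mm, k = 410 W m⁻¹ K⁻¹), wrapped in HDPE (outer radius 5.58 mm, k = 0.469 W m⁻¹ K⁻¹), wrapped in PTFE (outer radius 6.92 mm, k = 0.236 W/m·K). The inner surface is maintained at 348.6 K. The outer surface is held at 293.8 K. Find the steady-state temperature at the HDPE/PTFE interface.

T = 331.7 K

Series thermal resistances, inner to outer:
  R'_copper = ln(0.00461/0.00381)/(2πk) = 0.1906/(2π·410) = 7.399×10^-5 m·K/W
  R'_HDPE = ln(0.00558/0.00461)/(2πk) = 0.1910/(2π·0.469) = 0.06480 m·K/W
  R'_PTFE = ln(0.00692/0.00558)/(2πk) = 0.2152/(2π·0.236) = 0.1451 m·K/W
ΣR = 7.399×10^-5 + 0.06480 + 0.1451 = 0.2100 m·K/W
Q' = ΔT/ΣR = (348.6 K − 293.8 K)/0.2100 = 261.0 W/m
From the inner boundary to the HDPE/PTFE interface, ΣR_partial = 0.06487 m·K/W.
T_interface = T_in − Q'·ΣR_partial = 348.6 K − (261.0)(0.06487) = 331.7 K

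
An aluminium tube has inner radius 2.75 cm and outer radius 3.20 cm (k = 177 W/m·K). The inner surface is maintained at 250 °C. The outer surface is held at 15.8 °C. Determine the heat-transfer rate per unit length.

Q' = 2πk·ΔT/ln(r₂/r₁) = 2π × 177 × 234.2 / ln(0.0320/0.0275) = 1.72×10^6 W/m

Q' = 1.72×10^6 W/m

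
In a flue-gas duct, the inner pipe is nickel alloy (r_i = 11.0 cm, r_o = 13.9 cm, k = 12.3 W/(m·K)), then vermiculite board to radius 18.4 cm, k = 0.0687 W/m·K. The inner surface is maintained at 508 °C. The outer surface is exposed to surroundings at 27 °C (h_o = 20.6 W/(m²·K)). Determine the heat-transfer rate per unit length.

Q' = 692 W/m

Resistance network (inner→outer):
  R'_nickel alloy = ln(0.139/0.110)/(2πk) = 0.2340/(2π·12.3) = 0.003028 m·K/W
  R'_vermiculite board = ln(0.184/0.139)/(2πk) = 0.2805/(2π·0.0687) = 0.6497 m·K/W
  R'_conv,out = 1/(2πr h) = 1/(2π·0.184·20.6) = 0.04199 m·K/W
ΣR = 0.003028 + 0.6497 + 0.04199 = 0.6947 m·K/W
Q' = ΔT/ΣR = (508 °C − 27 °C)/0.6947 = 692 W/m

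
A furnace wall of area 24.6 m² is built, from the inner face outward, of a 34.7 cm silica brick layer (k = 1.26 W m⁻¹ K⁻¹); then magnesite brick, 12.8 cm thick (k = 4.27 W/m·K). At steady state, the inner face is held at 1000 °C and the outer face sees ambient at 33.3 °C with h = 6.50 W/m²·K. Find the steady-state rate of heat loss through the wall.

Resistance network (inner→outer):
  R_silica brick = L/(kA) = 0.347/(1.26·24.6) = 0.01119 K/W
  R_magnesite brick = L/(kA) = 0.128/(4.27·24.6) = 0.001219 K/W
  R_conv,out = 1/(hA) = 1/(6.50·24.6) = 0.006254 K/W
ΣR = 0.01119 + 0.001219 + 0.006254 = 0.01866 K/W
Q = ΔT/ΣR = (1000 °C − 33.3 °C)/0.01866 = 51800 W

Q = 51.8 kW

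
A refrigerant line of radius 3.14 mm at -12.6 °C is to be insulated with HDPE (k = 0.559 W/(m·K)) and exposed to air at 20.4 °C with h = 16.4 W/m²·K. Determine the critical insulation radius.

For a cylinder, r_cr = k_ins/h = 0.559/16.4 = 0.0341 m = 3.41 cm

r_cr = 3.41 cm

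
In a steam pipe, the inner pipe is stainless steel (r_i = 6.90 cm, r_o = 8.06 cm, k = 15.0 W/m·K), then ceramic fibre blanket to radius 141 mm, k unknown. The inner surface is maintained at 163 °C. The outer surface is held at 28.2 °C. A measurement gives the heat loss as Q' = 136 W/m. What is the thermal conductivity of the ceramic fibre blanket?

k = 0.0900 W/m·K

ΣR = ΔT/Q' = |163 − 28.2|/136 = 0.9912 m·K/W
Known resistances:
  R'_stainless steel = ln(0.0806/0.0690)/(2πk) = 0.1554/(2π·15.0) = 0.001649 m·K/W
R_ceramic fibre blanket = ΣR − ΣR_known = 0.9912 − 0.001649 = 0.9896 m·K/W
ln(r₂/r₁)/(2πk) = 0.9896 ⇒ k = 0.5593/(2π·0.9896) = 0.0900 W/m·K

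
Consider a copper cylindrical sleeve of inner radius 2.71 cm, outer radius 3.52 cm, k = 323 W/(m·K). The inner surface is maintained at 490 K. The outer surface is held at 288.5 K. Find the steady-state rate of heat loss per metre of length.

Q' = 2πk·ΔT/ln(r₂/r₁) = 2π × 323 × 201.5 / ln(0.0352/0.0271) = 1.56×10^6 W/m

Q' = 1.56×10^6 W/m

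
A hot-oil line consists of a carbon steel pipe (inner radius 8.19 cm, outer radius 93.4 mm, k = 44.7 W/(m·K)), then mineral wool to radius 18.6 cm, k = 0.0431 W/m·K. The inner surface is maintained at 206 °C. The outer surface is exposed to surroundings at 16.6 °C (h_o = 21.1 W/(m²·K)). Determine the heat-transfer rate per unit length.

Resistance network (inner→outer):
  R'_carbon steel = ln(0.0934/0.0819)/(2πk) = 0.1314/(2π·44.7) = 4.678×10^-4 m·K/W
  R'_mineral wool = ln(0.186/0.0934)/(2πk) = 0.6889/(2π·0.0431) = 2.544 m·K/W
  R'_conv,out = 1/(2πr h) = 1/(2π·0.186·21.1) = 0.04055 m·K/W
ΣR = 4.678×10^-4 + 2.544 + 0.04055 = 2.585 m·K/W
Q' = ΔT/ΣR = (206 °C − 16.6 °C)/2.585 = 73.3 W/m

Q' = 73.3 W/m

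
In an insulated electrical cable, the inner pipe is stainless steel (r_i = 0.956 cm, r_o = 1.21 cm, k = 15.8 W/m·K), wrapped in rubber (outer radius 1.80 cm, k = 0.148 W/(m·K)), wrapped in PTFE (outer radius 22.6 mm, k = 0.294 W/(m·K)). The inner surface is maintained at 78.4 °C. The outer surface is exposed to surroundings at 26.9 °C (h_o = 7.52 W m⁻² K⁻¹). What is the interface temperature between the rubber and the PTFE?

Resistance network (inner→outer):
  R'_stainless steel = ln(0.0121/0.00956)/(2πk) = 0.2356/(2π·15.8) = 0.002373 m·K/W
  R'_rubber = ln(0.0180/0.0121)/(2πk) = 0.3972/(2π·0.148) = 0.4271 m·K/W
  R'_PTFE = ln(0.0226/0.0180)/(2πk) = 0.2276/(2π·0.294) = 0.1232 m·K/W
  R'_conv,out = 1/(2πr h) = 1/(2π·0.0226·7.52) = 0.9365 m·K/W
ΣR = 0.002373 + 0.4271 + 0.1232 + 0.9365 = 1.489 m·K/W
Q' = ΔT/ΣR = (78.4 °C − 26.9 °C)/1.489 = 34.59 W/m
From the inner boundary to the rubber/PTFE interface, ΣR_partial = 0.4295 m·K/W.
T_interface = T_in − Q'·ΣR_partial = 78.4 °C − (34.59)(0.4295) = 63.5 °C

T = 63.5 °C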